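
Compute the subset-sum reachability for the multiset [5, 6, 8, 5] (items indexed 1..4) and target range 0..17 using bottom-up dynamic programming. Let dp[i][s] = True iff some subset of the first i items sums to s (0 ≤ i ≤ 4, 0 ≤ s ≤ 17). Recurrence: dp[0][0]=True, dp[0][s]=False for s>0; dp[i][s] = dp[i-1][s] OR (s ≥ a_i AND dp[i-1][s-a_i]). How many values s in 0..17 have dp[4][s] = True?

9

i\s   0   1   2   3   4   5   6   7   8   9  10  11  12  13  14  15  16  17
  0   T   F   F   F   F   F   F   F   F   F   F   F   F   F   F   F   F   F
  1   T   F   F   F   F   T   F   F   F   F   F   F   F   F   F   F   F   F
  2   T   F   F   F   F   T   T   F   F   F   F   T   F   F   F   F   F   F
  3   T   F   F   F   F   T   T   F   T   F   F   T   F   T   T   F   F   F
  4   T   F   F   F   F   T   T   F   T   F   T   T   F   T   T   F   T   F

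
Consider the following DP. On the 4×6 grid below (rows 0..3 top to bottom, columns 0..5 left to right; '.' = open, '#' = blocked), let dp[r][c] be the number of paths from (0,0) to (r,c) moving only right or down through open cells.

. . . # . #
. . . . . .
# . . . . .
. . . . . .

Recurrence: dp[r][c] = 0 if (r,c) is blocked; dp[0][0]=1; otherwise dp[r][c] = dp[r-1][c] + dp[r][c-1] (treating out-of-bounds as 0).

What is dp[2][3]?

r\c   0   1   2   3   4   5
  0   1   1   1   0   0   0
  1   1   2   3   3   3   3
  2   0   2   5   8  11  14
  3   0   2   7  15  26  40

8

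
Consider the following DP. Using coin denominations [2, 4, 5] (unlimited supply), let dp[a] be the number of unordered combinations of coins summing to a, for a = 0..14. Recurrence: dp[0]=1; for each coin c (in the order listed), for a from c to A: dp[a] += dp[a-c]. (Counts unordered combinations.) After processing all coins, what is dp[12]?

5

after  coin     0     1     2     3     4     5     6     7     8     9    10    11    12    13    14
          2     1     0     1     0     1     0     1     0     1     0     1     0     1     0     1
          4     1     0     1     0     2     0     2     0     3     0     3     0     4     0     4
          5     1     0     1     0     2     1     2     1     3     2     4     2     5     3     6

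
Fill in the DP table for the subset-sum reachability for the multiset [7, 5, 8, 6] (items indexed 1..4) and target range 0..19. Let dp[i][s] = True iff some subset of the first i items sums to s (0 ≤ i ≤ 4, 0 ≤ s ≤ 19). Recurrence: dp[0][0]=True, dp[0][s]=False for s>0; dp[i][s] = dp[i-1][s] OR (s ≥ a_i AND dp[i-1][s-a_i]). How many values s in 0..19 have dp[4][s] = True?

i\s   0   1   2   3   4   5   6   7   8   9  10  11  12  13  14  15  16  17  18  19
  0   T   F   F   F   F   F   F   F   F   F   F   F   F   F   F   F   F   F   F   F
  1   T   F   F   F   F   F   F   T   F   F   F   F   F   F   F   F   F   F   F   F
  2   T   F   F   F   F   T   F   T   F   F   F   F   T   F   F   F   F   F   F   F
  3   T   F   F   F   F   T   F   T   T   F   F   F   T   T   F   T   F   F   F   F
  4   T   F   F   F   F   T   T   T   T   F   F   T   T   T   T   T   F   F   T   T

12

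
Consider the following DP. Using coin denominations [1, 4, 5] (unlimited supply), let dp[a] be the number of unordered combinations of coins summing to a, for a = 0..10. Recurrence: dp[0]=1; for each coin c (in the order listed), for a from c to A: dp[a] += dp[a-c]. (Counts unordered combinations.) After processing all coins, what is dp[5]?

after  coin     0     1     2     3     4     5     6     7     8     9    10
          1     1     1     1     1     1     1     1     1     1     1     1
          4     1     1     1     1     2     2     2     2     3     3     3
          5     1     1     1     1     2     3     3     3     4     5     6

3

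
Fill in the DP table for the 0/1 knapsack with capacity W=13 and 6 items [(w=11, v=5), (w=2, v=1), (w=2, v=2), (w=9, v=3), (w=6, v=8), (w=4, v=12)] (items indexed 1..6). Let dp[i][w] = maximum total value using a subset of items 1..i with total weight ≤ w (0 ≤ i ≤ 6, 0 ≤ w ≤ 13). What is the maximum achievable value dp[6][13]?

i\w   0   1   2   3   4   5   6   7   8   9  10  11  12  13
  0   0   0   0   0   0   0   0   0   0   0   0   0   0   0
  1   0   0   0   0   0   0   0   0   0   0   0   5   5   5
  2   0   0   1   1   1   1   1   1   1   1   1   5   5   6
  3   0   0   2   2   3   3   3   3   3   3   3   5   5   7
  4   0   0   2   2   3   3   3   3   3   3   3   5   5   7
  5   0   0   2   2   3   3   8   8  10  10  11  11  11  11
  6   0   0   2   2  12  12  14  14  15  15  20  20  22  22

22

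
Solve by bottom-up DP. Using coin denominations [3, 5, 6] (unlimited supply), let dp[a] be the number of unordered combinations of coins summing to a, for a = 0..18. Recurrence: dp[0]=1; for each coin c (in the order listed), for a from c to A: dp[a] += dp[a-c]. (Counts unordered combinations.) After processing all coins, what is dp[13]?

1

after  coin     0     1     2     3     4     5     6     7     8     9    10    11    12    13    14    15    16    17    18
          3     1     0     0     1     0     0     1     0     0     1     0     0     1     0     0     1     0     0     1
          5     1     0     0     1     0     1     1     0     1     1     1     1     1     1     1     2     1     1     2
          6     1     0     0     1     0     1     2     0     1     2     1     2     3     1     2     4     2     3     5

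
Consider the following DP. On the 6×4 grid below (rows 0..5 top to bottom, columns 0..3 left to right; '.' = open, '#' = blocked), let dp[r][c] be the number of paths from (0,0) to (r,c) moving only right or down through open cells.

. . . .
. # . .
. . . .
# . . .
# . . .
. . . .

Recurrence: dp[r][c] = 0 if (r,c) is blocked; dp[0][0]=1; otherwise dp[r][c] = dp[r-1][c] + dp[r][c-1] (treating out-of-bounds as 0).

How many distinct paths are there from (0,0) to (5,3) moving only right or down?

16

r\c   0   1   2   3
  0   1   1   1   1
  1   1   0   1   2
  2   1   1   2   4
  3   0   1   3   7
  4   0   1   4  11
  5   0   1   5  16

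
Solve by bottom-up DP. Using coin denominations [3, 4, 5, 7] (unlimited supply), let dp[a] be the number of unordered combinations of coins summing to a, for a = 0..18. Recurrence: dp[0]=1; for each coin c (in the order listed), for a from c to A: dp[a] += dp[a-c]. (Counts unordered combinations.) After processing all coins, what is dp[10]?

3

after  coin     0     1     2     3     4     5     6     7     8     9    10    11    12    13    14    15    16    17    18
          3     1     0     0     1     0     0     1     0     0     1     0     0     1     0     0     1     0     0     1
          4     1     0     0     1     1     0     1     1     1     1     1     1     2     1     1     2     2     1     2
          5     1     0     0     1     1     1     1     1     2     2     2     2     3     3     3     4     4     4     5
          7     1     0     0     1     1     1     1     2     2     2     3     3     4     4     5     6     6     7     8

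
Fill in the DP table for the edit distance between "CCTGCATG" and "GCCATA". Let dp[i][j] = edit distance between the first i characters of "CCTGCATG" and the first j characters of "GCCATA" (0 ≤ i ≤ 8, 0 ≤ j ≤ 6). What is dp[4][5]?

3

   ''  G  C  C  A  T  A
''  0  1  2  3  4  5  6
 C  1  1  1  2  3  4  5
 C  2  2  1  1  2  3  4
 T  3  3  2  2  2  2  3
 G  4  3  3  3  3  3  3
 C  5  4  3  3  4  4  4
 A  6  5  4  4  3  4  4
 T  7  6  5  5  4  3  4
 G  8  7  6  6  5  4  4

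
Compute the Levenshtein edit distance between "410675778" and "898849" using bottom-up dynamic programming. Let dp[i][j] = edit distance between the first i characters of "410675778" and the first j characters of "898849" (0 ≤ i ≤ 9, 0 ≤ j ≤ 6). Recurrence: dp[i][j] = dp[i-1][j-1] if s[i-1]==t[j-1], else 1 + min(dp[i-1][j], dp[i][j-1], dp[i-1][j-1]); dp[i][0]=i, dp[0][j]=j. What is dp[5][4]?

   ''  8  9  8  8  4  9
''  0  1  2  3  4  5  6
 4  1  1  2  3  4  4  5
 1  2  2  2  3  4  5  5
 0  3  3  3  3  4  5  6
 6  4  4  4  4  4  5  6
 7  5  5  5  5  5  5  6
 5  6  6  6  6  6  6  6
 7  7  7  7  7  7  7  7
 7  8  8  8  8  8  8  8
 8  9  8  9  8  8  9  9

5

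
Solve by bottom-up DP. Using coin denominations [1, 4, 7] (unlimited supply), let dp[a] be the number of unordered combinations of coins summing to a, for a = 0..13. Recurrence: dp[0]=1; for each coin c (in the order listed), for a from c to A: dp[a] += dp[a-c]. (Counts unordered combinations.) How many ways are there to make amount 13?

6

after  coin     0     1     2     3     4     5     6     7     8     9    10    11    12    13
          1     1     1     1     1     1     1     1     1     1     1     1     1     1     1
          4     1     1     1     1     2     2     2     2     3     3     3     3     4     4
          7     1     1     1     1     2     2     2     3     4     4     4     5     6     6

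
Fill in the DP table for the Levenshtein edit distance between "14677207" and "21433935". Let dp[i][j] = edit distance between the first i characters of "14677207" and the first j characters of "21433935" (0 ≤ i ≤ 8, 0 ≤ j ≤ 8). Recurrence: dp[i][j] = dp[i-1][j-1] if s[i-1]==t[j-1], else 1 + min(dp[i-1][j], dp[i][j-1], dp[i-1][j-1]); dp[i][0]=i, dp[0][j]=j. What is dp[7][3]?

6

   ''  2  1  4  3  3  9  3  5
''  0  1  2  3  4  5  6  7  8
 1  1  1  1  2  3  4  5  6  7
 4  2  2  2  1  2  3  4  5  6
 6  3  3  3  2  2  3  4  5  6
 7  4  4  4  3  3  3  4  5  6
 7  5  5  5  4  4  4  4  5  6
 2  6  5  6  5  5  5  5  5  6
 0  7  6  6  6  6  6  6  6  6
 7  8  7  7  7  7  7  7  7  7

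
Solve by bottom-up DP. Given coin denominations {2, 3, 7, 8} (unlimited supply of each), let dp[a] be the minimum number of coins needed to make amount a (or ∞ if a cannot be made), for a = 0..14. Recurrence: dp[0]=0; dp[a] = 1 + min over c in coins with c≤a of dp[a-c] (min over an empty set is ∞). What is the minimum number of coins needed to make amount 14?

 a  0  1  2  3  4  5  6  7  8  9 10 11 12 13 14
dp  0  -  1  1  2  2  2  1  1  2  2  2  3  3  2
(- denotes ∞ / unreachable)

2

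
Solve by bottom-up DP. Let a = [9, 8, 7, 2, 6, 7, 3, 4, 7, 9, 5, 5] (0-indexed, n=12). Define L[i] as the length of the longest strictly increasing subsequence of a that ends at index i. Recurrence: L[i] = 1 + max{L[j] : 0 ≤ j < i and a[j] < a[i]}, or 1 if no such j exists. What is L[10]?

4

   i    0    1    2    3    4    5    6    7    8    9   10   11
a[i]    9    8    7    2    6    7    3    4    7    9    5    5
L[i]    1    1    1    1    2    3    2    3    4    5    4    4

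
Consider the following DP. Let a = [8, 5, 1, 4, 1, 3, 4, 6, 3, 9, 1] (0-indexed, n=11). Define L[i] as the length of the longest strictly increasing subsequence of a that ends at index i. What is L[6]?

   i    0    1    2    3    4    5    6    7    8    9   10
a[i]    8    5    1    4    1    3    4    6    3    9    1
L[i]    1    1    1    2    1    2    3    4    2    5    1

3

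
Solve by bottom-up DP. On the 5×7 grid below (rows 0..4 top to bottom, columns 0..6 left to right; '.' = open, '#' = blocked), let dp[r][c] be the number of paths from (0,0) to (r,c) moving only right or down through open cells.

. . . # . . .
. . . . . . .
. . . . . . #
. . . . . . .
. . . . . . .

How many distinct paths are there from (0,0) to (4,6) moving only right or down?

r\c   0   1   2   3   4   5   6
  0   1   1   1   0   0   0   0
  1   1   2   3   3   3   3   3
  2   1   3   6   9  12  15   0
  3   1   4  10  19  31  46  46
  4   1   5  15  34  65 111 157

157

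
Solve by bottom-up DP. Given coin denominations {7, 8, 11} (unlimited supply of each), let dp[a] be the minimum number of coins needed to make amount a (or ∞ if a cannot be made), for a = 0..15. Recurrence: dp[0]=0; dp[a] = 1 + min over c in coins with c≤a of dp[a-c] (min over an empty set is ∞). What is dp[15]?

 a  0  1  2  3  4  5  6  7  8  9 10 11 12 13 14 15
dp  0  -  -  -  -  -  -  1  1  -  -  1  -  -  2  2
(- denotes ∞ / unreachable)

2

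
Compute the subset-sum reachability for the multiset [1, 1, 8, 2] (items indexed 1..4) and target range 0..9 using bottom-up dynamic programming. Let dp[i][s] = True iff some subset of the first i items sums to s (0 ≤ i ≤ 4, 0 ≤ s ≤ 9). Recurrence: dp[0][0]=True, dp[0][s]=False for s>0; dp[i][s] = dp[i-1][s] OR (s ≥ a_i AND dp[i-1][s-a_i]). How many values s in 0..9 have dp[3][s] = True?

i\s   0   1   2   3   4   5   6   7   8   9
  0   T   F   F   F   F   F   F   F   F   F
  1   T   T   F   F   F   F   F   F   F   F
  2   T   T   T   F   F   F   F   F   F   F
  3   T   T   T   F   F   F   F   F   T   T
  4   T   T   T   T   T   F   F   F   T   T

5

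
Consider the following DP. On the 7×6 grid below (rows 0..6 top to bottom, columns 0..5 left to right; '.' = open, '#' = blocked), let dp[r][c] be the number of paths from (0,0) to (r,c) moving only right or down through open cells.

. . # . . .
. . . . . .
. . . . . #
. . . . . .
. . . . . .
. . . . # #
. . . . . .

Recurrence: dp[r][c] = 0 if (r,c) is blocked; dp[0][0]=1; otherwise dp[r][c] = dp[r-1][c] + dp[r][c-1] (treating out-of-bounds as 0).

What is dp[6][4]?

77

r\c   0   1   2   3   4   5
  0   1   1   0   0   0   0
  1   1   2   2   2   2   2
  2   1   3   5   7   9   0
  3   1   4   9  16  25  25
  4   1   5  14  30  55  80
  5   1   6  20  50   0   0
  6   1   7  27  77  77  77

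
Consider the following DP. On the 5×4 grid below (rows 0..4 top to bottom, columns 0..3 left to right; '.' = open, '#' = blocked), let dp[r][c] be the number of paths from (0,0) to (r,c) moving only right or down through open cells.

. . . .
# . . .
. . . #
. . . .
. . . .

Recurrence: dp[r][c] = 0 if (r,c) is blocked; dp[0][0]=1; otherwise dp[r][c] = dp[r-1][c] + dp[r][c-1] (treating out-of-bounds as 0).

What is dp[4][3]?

r\c   0   1   2   3
  0   1   1   1   1
  1   0   1   2   3
  2   0   1   3   0
  3   0   1   4   4
  4   0   1   5   9

9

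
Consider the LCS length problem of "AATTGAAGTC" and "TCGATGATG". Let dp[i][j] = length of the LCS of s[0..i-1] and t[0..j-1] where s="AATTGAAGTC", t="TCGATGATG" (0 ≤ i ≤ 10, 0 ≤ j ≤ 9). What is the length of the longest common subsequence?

5

   ''  T  C  G  A  T  G  A  T  G
''  0  0  0  0  0  0  0  0  0  0
 A  0  0  0  0  1  1  1  1  1  1
 A  0  0  0  0  1  1  1  2  2  2
 T  0  1  1  1  1  2  2  2  3  3
 T  0  1  1  1  1  2  2  2  3  3
 G  0  1  1  2  2  2  3  3  3  4
 A  0  1  1  2  3  3  3  4  4  4
 A  0  1  1  2  3  3  3  4  4  4
 G  0  1  1  2  3  3  4  4  4  5
 T  0  1  1  2  3  4  4  4  5  5
 C  0  1  2  2  3  4  4  4  5  5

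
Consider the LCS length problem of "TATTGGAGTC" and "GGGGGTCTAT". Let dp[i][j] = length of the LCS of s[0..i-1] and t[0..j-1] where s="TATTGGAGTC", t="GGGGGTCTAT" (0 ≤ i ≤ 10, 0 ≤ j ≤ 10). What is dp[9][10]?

4

   ''  G  G  G  G  G  T  C  T  A  T
''  0  0  0  0  0  0  0  0  0  0  0
 T  0  0  0  0  0  0  1  1  1  1  1
 A  0  0  0  0  0  0  1  1  1  2  2
 T  0  0  0  0  0  0  1  1  2  2  3
 T  0  0  0  0  0  0  1  1  2  2  3
 G  0  1  1  1  1  1  1  1  2  2  3
 G  0  1  2  2  2  2  2  2  2  2  3
 A  0  1  2  2  2  2  2  2  2  3  3
 G  0  1  2  3  3  3  3  3  3  3  3
 T  0  1  2  3  3  3  4  4  4  4  4
 C  0  1  2  3  3  3  4  5  5  5  5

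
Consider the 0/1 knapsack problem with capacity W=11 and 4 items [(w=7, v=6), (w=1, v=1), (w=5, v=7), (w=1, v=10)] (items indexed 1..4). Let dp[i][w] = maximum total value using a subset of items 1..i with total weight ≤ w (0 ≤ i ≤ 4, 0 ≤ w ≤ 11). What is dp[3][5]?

7

i\w   0   1   2   3   4   5   6   7   8   9  10  11
  0   0   0   0   0   0   0   0   0   0   0   0   0
  1   0   0   0   0   0   0   0   6   6   6   6   6
  2   0   1   1   1   1   1   1   6   7   7   7   7
  3   0   1   1   1   1   7   8   8   8   8   8   8
  4   0  10  11  11  11  11  17  18  18  18  18  18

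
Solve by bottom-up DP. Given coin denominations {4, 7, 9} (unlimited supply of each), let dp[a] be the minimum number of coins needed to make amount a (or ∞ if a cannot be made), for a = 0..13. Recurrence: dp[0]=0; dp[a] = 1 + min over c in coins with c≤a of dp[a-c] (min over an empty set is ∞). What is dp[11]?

 a  0  1  2  3  4  5  6  7  8  9 10 11 12 13
dp  0  -  -  -  1  -  -  1  2  1  -  2  3  2
(- denotes ∞ / unreachable)

2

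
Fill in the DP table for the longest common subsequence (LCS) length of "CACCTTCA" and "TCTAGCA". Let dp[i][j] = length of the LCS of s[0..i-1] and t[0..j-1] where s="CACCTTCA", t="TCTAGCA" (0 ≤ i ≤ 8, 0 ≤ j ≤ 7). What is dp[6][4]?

   ''  T  C  T  A  G  C  A
''  0  0  0  0  0  0  0  0
 C  0  0  1  1  1  1  1  1
 A  0  0  1  1  2  2  2  2
 C  0  0  1  1  2  2  3  3
 C  0  0  1  1  2  2  3  3
 T  0  1  1  2  2  2  3  3
 T  0  1  1  2  2  2  3  3
 C  0  1  2  2  2  2  3  3
 A  0  1  2  2  3  3  3  4

2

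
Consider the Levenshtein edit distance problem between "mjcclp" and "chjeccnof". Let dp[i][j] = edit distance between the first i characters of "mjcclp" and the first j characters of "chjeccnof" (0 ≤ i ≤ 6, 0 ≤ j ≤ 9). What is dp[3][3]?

   ''  c  h  j  e  c  c  n  o  f
''  0  1  2  3  4  5  6  7  8  9
 m  1  1  2  3  4  5  6  7  8  9
 j  2  2  2  2  3  4  5  6  7  8
 c  3  2  3  3  3  3  4  5  6  7
 c  4  3  3  4  4  3  3  4  5  6
 l  5  4  4  4  5  4  4  4  5  6
 p  6  5  5  5  5  5  5  5  5  6

3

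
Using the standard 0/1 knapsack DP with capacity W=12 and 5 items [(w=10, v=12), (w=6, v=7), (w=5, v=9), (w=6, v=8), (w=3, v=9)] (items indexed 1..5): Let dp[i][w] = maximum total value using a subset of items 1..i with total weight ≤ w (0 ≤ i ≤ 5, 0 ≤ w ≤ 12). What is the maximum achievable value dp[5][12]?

18

i\w   0   1   2   3   4   5   6   7   8   9  10  11  12
  0   0   0   0   0   0   0   0   0   0   0   0   0   0
  1   0   0   0   0   0   0   0   0   0   0  12  12  12
  2   0   0   0   0   0   0   7   7   7   7  12  12  12
  3   0   0   0   0   0   9   9   9   9   9  12  16  16
  4   0   0   0   0   0   9   9   9   9   9  12  17  17
  5   0   0   0   9   9   9   9   9  18  18  18  18  18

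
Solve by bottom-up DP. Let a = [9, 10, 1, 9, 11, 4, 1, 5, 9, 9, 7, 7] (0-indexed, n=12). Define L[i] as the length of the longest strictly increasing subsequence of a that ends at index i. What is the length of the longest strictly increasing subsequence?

4

   i    0    1    2    3    4    5    6    7    8    9   10   11
a[i]    9   10    1    9   11    4    1    5    9    9    7    7
L[i]    1    2    1    2    3    2    1    3    4    4    4    4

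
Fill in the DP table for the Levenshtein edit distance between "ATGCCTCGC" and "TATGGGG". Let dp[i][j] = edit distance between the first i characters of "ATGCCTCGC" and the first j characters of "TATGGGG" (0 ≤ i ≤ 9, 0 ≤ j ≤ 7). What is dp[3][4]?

   ''  T  A  T  G  G  G  G
''  0  1  2  3  4  5  6  7
 A  1  1  1  2  3  4  5  6
 T  2  1  2  1  2  3  4  5
 G  3  2  2  2  1  2  3  4
 C  4  3  3  3  2  2  3  4
 C  5  4  4  4  3  3  3  4
 T  6  5  5  4  4  4  4  4
 C  7  6  6  5  5  5  5  5
 G  8  7  7  6  5  5  5  5
 C  9  8  8  7  6  6  6  6

1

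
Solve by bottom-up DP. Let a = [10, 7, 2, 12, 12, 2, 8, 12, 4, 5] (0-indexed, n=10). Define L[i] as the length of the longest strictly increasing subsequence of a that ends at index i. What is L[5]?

   i    0    1    2    3    4    5    6    7    8    9
a[i]   10    7    2   12   12    2    8   12    4    5
L[i]    1    1    1    2    2    1    2    3    2    3

1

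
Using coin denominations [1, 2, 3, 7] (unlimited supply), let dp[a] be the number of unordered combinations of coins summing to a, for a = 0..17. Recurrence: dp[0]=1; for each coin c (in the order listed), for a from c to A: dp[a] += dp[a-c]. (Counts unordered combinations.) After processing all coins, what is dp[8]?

11

after  coin     0     1     2     3     4     5     6     7     8     9    10    11    12    13    14    15    16    17
          1     1     1     1     1     1     1     1     1     1     1     1     1     1     1     1     1     1     1
          2     1     1     2     2     3     3     4     4     5     5     6     6     7     7     8     8     9     9
          3     1     1     2     3     4     5     7     8    10    12    14    16    19    21    24    27    30    33
          7     1     1     2     3     4     5     7     9    11    14    17    20    24    28    33    38    44    50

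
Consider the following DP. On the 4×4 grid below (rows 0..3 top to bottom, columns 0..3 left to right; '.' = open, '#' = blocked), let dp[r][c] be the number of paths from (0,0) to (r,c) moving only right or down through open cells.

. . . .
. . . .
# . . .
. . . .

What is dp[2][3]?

r\c   0   1   2   3
  0   1   1   1   1
  1   1   2   3   4
  2   0   2   5   9
  3   0   2   7  16

9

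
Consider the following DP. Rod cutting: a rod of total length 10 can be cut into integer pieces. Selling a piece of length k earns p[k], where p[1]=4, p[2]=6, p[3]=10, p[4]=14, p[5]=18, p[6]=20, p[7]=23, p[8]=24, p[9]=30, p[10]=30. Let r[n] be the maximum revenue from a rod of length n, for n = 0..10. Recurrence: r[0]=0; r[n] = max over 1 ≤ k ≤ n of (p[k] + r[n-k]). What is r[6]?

24

   n    0    1    2    3    4    5    6    7    8    9   10
r[n]    0    4    8   12   16   20   24   28   32   36   40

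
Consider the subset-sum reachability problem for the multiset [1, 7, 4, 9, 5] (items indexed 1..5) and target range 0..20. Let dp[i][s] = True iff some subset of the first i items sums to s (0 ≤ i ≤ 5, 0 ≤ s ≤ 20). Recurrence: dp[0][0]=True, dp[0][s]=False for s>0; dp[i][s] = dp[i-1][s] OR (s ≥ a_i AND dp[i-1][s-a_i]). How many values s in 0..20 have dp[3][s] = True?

i\s   0   1   2   3   4   5   6   7   8   9  10  11  12  13  14  15  16  17  18  19  20
  0   T   F   F   F   F   F   F   F   F   F   F   F   F   F   F   F   F   F   F   F   F
  1   T   T   F   F   F   F   F   F   F   F   F   F   F   F   F   F   F   F   F   F   F
  2   T   T   F   F   F   F   F   T   T   F   F   F   F   F   F   F   F   F   F   F   F
  3   T   T   F   F   T   T   F   T   T   F   F   T   T   F   F   F   F   F   F   F   F
  4   T   T   F   F   T   T   F   T   T   T   T   T   T   T   T   F   T   T   F   F   T
  5   T   T   F   F   T   T   T   T   T   T   T   T   T   T   T   T   T   T   T   T   T

8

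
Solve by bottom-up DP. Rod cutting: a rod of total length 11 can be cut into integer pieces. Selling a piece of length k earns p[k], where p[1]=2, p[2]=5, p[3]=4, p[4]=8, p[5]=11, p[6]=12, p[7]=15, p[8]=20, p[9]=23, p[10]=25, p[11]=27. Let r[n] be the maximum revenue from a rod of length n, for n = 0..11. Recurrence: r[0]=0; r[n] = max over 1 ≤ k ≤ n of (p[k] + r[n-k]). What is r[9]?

23

   n    0    1    2    3    4    5    6    7    8    9   10   11
r[n]    0    2    5    7   10   12   15   17   20   23   25   28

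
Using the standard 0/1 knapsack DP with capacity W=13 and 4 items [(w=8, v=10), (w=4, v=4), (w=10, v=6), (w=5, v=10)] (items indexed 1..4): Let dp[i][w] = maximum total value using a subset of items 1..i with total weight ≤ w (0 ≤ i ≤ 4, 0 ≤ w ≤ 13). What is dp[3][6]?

4

i\w   0   1   2   3   4   5   6   7   8   9  10  11  12  13
  0   0   0   0   0   0   0   0   0   0   0   0   0   0   0
  1   0   0   0   0   0   0   0   0  10  10  10  10  10  10
  2   0   0   0   0   4   4   4   4  10  10  10  10  14  14
  3   0   0   0   0   4   4   4   4  10  10  10  10  14  14
  4   0   0   0   0   4  10  10  10  10  14  14  14  14  20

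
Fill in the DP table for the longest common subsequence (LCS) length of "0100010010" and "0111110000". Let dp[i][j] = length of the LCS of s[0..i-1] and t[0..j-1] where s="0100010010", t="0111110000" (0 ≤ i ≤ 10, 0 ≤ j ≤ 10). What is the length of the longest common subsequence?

   ''  0  1  1  1  1  1  0  0  0  0
''  0  0  0  0  0  0  0  0  0  0  0
 0  0  1  1  1  1  1  1  1  1  1  1
 1  0  1  2  2  2  2  2  2  2  2  2
 0  0  1  2  2  2  2  2  3  3  3  3
 0  0  1  2  2  2  2  2  3  4  4  4
 0  0  1  2  2  2  2  2  3  4  5  5
 1  0  1  2  3  3  3  3  3  4  5  5
 0  0  1  2  3  3  3  3  4  4  5  6
 0  0  1  2  3  3  3  3  4  5  5  6
 1  0  1  2  3  4  4  4  4  5  5  6
 0  0  1  2  3  4  4  4  5  5  6  6

6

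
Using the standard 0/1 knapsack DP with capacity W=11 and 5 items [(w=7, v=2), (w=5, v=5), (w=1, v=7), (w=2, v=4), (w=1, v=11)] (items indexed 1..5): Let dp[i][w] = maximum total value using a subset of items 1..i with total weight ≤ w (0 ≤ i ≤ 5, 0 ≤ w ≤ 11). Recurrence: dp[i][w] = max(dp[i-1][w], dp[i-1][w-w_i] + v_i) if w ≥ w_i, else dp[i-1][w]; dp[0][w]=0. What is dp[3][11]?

i\w   0   1   2   3   4   5   6   7   8   9  10  11
  0   0   0   0   0   0   0   0   0   0   0   0   0
  1   0   0   0   0   0   0   0   2   2   2   2   2
  2   0   0   0   0   0   5   5   5   5   5   5   5
  3   0   7   7   7   7   7  12  12  12  12  12  12
  4   0   7   7  11  11  11  12  12  16  16  16  16
  5   0  11  18  18  22  22  22  23  23  27  27  27

12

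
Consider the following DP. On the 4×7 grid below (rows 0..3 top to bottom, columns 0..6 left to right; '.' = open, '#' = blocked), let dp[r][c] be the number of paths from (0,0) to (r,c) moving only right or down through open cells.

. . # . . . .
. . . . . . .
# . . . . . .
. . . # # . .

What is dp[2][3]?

r\c   0   1   2   3   4   5   6
  0   1   1   0   0   0   0   0
  1   1   2   2   2   2   2   2
  2   0   2   4   6   8  10  12
  3   0   2   6   0   0  10  22

6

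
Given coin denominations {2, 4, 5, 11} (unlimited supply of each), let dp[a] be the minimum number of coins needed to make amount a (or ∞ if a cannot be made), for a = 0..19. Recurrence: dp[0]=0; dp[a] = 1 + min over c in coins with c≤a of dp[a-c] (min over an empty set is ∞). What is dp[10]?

2

 a  0  1  2  3  4  5  6  7  8  9 10 11 12 13 14 15 16 17 18 19
dp  0  -  1  -  1  1  2  2  2  2  2  1  3  2  3  2  2  3  3  3
(- denotes ∞ / unreachable)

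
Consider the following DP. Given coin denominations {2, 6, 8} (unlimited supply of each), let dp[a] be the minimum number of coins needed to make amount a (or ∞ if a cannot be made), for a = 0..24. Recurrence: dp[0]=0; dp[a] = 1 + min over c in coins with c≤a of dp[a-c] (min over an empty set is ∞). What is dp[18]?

3

 a  0  1  2  3  4  5  6  7  8  9 10 11 12 13 14 15 16 17 18 19 20 21 22 23 24
dp  0  -  1  -  2  -  1  -  1  -  2  -  2  -  2  -  2  -  3  -  3  -  3  -  3
(- denotes ∞ / unreachable)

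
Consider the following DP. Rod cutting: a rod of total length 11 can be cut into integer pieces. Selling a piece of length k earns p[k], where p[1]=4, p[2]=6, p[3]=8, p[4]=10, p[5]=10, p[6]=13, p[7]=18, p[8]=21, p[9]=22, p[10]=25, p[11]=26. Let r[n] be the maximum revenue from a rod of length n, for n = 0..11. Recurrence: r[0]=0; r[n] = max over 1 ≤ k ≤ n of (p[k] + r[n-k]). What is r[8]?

32

   n    0    1    2    3    4    5    6    7    8    9   10   11
r[n]    0    4    8   12   16   20   24   28   32   36   40   44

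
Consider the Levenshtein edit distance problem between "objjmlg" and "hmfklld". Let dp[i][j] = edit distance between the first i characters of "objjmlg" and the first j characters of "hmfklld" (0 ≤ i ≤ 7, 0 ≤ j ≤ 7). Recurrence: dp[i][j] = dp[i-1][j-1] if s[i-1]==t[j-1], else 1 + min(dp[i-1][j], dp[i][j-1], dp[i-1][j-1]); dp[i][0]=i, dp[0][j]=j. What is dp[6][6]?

   ''  h  m  f  k  l  l  d
''  0  1  2  3  4  5  6  7
 o  1  1  2  3  4  5  6  7
 b  2  2  2  3  4  5  6  7
 j  3  3  3  3  4  5  6  7
 j  4  4  4  4  4  5  6  7
 m  5  5  4  5  5  5  6  7
 l  6  6  5  5  6  5  5  6
 g  7  7  6  6  6  6  6  6

5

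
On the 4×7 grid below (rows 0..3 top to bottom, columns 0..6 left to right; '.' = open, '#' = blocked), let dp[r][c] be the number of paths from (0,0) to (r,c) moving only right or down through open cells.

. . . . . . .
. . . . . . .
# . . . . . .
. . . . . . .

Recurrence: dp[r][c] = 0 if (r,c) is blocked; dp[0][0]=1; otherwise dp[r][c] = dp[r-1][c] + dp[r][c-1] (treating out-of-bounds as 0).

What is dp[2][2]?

5

r\c   0   1   2   3   4   5   6
  0   1   1   1   1   1   1   1
  1   1   2   3   4   5   6   7
  2   0   2   5   9  14  20  27
  3   0   2   7  16  30  50  77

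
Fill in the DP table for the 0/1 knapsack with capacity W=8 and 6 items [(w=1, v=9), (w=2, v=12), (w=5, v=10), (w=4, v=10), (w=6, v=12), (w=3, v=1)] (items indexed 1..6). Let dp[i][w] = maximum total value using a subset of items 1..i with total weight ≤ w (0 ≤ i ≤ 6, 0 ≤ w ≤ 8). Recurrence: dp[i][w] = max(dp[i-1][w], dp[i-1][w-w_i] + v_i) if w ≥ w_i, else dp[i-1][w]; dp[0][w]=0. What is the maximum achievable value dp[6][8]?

i\w   0   1   2   3   4   5   6   7   8
  0   0   0   0   0   0   0   0   0   0
  1   0   9   9   9   9   9   9   9   9
  2   0   9  12  21  21  21  21  21  21
  3   0   9  12  21  21  21  21  22  31
  4   0   9  12  21  21  21  22  31  31
  5   0   9  12  21  21  21  22  31  31
  6   0   9  12  21  21  21  22  31  31

31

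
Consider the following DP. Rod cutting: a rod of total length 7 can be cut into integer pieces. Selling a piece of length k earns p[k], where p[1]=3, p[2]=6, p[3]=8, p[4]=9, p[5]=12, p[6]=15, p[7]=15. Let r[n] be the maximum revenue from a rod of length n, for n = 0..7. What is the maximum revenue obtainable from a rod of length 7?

   n    0    1    2    3    4    5    6    7
r[n]    0    3    6    9   12   15   18   21

21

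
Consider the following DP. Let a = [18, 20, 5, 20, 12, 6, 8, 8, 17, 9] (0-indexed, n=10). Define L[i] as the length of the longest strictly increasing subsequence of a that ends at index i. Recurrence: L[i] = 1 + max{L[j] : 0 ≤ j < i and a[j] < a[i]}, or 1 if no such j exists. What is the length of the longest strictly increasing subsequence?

   i    0    1    2    3    4    5    6    7    8    9
a[i]   18   20    5   20   12    6    8    8   17    9
L[i]    1    2    1    2    2    2    3    3    4    4

4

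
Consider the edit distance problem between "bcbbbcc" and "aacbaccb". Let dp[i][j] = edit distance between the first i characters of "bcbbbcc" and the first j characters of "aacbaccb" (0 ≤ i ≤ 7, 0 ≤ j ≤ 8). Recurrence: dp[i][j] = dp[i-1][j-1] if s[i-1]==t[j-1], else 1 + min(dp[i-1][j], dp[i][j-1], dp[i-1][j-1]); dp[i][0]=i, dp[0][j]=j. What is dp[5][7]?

5

   ''  a  a  c  b  a  c  c  b
''  0  1  2  3  4  5  6  7  8
 b  1  1  2  3  3  4  5  6  7
 c  2  2  2  2  3  4  4  5  6
 b  3  3  3  3  2  3  4  5  5
 b  4  4  4  4  3  3  4  5  5
 b  5  5  5  5  4  4  4  5  5
 c  6  6  6  5  5  5  4  4  5
 c  7  7  7  6  6  6  5  4  5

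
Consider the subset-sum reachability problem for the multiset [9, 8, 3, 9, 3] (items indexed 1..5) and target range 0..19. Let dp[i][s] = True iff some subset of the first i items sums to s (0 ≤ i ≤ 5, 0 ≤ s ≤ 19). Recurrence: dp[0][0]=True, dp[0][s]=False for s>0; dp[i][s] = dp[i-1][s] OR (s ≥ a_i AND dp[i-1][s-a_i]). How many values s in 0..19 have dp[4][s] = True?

8

i\s   0   1   2   3   4   5   6   7   8   9  10  11  12  13  14  15  16  17  18  19
  0   T   F   F   F   F   F   F   F   F   F   F   F   F   F   F   F   F   F   F   F
  1   T   F   F   F   F   F   F   F   F   T   F   F   F   F   F   F   F   F   F   F
  2   T   F   F   F   F   F   F   F   T   T   F   F   F   F   F   F   F   T   F   F
  3   T   F   F   T   F   F   F   F   T   T   F   T   T   F   F   F   F   T   F   F
  4   T   F   F   T   F   F   F   F   T   T   F   T   T   F   F   F   F   T   T   F
  5   T   F   F   T   F   F   T   F   T   T   F   T   T   F   T   T   F   T   T   F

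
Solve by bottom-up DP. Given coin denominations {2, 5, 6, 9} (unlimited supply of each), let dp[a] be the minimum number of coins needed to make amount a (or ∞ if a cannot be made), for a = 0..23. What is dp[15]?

 a  0  1  2  3  4  5  6  7  8  9 10 11 12 13 14 15 16 17 18 19 20 21 22 23
dp  0  -  1  -  2  1  1  2  2  1  2  2  2  3  2  2  3  3  2  3  3  3  4  3
(- denotes ∞ / unreachable)

2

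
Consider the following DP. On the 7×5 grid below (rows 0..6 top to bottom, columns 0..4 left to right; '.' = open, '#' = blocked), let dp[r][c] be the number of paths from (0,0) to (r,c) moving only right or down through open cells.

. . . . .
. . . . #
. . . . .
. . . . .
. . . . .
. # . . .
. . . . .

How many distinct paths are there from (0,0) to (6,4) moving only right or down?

r\c   0   1   2   3   4
  0   1   1   1   1   1
  1   1   2   3   4   0
  2   1   3   6  10  10
  3   1   4  10  20  30
  4   1   5  15  35  65
  5   1   0  15  50 115
  6   1   1  16  66 181

181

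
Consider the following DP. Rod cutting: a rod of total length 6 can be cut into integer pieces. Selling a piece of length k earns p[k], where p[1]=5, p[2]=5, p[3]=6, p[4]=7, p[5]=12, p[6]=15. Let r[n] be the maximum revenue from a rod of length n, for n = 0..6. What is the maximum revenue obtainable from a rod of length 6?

30

   n    0    1    2    3    4    5    6
r[n]    0    5   10   15   20   25   30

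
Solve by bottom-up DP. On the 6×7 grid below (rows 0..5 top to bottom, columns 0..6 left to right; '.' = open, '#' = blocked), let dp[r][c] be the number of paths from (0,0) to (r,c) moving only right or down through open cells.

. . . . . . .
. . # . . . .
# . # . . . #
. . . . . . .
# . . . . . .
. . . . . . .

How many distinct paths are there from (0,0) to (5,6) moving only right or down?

r\c   0   1   2   3   4   5   6
  0   1   1   1   1   1   1   1
  1   1   2   0   1   2   3   4
  2   0   2   0   1   3   6   0
  3   0   2   2   3   6  12  12
  4   0   2   4   7  13  25  37
  5   0   2   6  13  26  51  88

88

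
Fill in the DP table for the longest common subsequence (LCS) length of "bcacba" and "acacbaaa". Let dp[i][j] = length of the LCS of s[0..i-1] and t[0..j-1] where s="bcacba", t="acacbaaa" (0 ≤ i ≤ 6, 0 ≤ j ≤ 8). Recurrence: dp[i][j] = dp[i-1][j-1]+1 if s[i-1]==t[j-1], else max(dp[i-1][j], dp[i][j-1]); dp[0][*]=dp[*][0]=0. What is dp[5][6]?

4

   ''  a  c  a  c  b  a  a  a
''  0  0  0  0  0  0  0  0  0
 b  0  0  0  0  0  1  1  1  1
 c  0  0  1  1  1  1  1  1  1
 a  0  1  1  2  2  2  2  2  2
 c  0  1  2  2  3  3  3  3  3
 b  0  1  2  2  3  4  4  4  4
 a  0  1  2  3  3  4  5  5  5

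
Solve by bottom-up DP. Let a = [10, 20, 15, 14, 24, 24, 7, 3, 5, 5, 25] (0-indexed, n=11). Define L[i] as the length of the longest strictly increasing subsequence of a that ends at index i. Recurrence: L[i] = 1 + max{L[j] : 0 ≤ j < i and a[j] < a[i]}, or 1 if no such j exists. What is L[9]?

   i    0    1    2    3    4    5    6    7    8    9   10
a[i]   10   20   15   14   24   24    7    3    5    5   25
L[i]    1    2    2    2    3    3    1    1    2    2    4

2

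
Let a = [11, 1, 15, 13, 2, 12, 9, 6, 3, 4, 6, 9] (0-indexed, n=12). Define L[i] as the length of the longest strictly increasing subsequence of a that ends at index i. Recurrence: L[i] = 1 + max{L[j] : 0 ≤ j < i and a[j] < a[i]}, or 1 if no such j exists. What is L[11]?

6

   i    0    1    2    3    4    5    6    7    8    9   10   11
a[i]   11    1   15   13    2   12    9    6    3    4    6    9
L[i]    1    1    2    2    2    3    3    3    3    4    5    6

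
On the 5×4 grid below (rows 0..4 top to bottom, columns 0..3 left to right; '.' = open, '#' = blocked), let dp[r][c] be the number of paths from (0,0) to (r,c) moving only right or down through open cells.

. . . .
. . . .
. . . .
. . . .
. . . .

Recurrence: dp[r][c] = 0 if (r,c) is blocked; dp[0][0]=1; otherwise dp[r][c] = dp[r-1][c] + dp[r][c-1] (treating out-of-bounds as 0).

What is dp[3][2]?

r\c   0   1   2   3
  0   1   1   1   1
  1   1   2   3   4
  2   1   3   6  10
  3   1   4  10  20
  4   1   5  15  35

10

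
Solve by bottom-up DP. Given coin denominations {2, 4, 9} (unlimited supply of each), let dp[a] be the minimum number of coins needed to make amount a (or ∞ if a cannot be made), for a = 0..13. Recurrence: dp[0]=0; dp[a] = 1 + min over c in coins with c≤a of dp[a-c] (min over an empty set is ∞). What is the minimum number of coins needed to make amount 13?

2

 a  0  1  2  3  4  5  6  7  8  9 10 11 12 13
dp  0  -  1  -  1  -  2  -  2  1  3  2  3  2
(- denotes ∞ / unreachable)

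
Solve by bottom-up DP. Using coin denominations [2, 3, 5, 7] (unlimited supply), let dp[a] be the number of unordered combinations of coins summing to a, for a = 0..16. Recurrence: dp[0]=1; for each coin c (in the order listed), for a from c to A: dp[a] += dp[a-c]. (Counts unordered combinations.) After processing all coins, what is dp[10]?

after  coin     0     1     2     3     4     5     6     7     8     9    10    11    12    13    14    15    16
          2     1     0     1     0     1     0     1     0     1     0     1     0     1     0     1     0     1
          3     1     0     1     1     1     1     2     1     2     2     2     2     3     2     3     3     3
          5     1     0     1     1     1     2     2     2     3     3     4     4     5     5     6     7     7
          7     1     0     1     1     1     2     2     3     3     4     5     5     7     7     9    10    11

5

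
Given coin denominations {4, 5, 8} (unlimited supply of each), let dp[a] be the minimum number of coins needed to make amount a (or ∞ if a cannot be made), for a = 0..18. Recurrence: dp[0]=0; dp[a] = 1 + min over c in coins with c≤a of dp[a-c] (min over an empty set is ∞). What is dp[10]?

2

 a  0  1  2  3  4  5  6  7  8  9 10 11 12 13 14 15 16 17 18
dp  0  -  -  -  1  1  -  -  1  2  2  -  2  2  3  3  2  3  3
(- denotes ∞ / unreachable)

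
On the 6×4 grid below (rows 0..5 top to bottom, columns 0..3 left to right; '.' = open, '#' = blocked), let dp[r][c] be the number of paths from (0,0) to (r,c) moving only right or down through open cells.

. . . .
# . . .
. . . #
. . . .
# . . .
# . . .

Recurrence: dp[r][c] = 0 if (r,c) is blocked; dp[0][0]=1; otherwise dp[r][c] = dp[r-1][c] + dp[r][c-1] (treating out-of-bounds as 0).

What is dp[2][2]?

r\c   0   1   2   3
  0   1   1   1   1
  1   0   1   2   3
  2   0   1   3   0
  3   0   1   4   4
  4   0   1   5   9
  5   0   1   6  15

3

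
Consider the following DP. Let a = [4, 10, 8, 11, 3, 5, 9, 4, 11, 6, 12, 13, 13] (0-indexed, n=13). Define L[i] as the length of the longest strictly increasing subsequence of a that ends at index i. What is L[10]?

5

   i    0    1    2    3    4    5    6    7    8    9   10   11   12
a[i]    4   10    8   11    3    5    9    4   11    6   12   13   13
L[i]    1    2    2    3    1    2    3    2    4    3    5    6    6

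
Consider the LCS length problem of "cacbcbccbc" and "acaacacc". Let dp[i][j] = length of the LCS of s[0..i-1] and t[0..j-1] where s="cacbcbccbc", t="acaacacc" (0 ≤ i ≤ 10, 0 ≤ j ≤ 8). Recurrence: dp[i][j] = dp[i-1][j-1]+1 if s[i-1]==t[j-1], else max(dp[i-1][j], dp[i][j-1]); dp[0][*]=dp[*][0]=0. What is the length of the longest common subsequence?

   ''  a  c  a  a  c  a  c  c
''  0  0  0  0  0  0  0  0  0
 c  0  0  1  1  1  1  1  1  1
 a  0  1  1  2  2  2  2  2  2
 c  0  1  2  2  2  3  3  3  3
 b  0  1  2  2  2  3  3  3  3
 c  0  1  2  2  2  3  3  4  4
 b  0  1  2  2  2  3  3  4  4
 c  0  1  2  2  2  3  3  4  5
 c  0  1  2  2  2  3  3  4  5
 b  0  1  2  2  2  3  3  4  5
 c  0  1  2  2  2  3  3  4  5

5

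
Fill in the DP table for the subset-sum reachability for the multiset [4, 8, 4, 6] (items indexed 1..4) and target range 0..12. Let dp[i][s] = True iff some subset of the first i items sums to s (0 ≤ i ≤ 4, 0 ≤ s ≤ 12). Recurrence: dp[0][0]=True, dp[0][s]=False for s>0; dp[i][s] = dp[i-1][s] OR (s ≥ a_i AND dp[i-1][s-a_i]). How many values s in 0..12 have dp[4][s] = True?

6

i\s   0   1   2   3   4   5   6   7   8   9  10  11  12
  0   T   F   F   F   F   F   F   F   F   F   F   F   F
  1   T   F   F   F   T   F   F   F   F   F   F   F   F
  2   T   F   F   F   T   F   F   F   T   F   F   F   T
  3   T   F   F   F   T   F   F   F   T   F   F   F   T
  4   T   F   F   F   T   F   T   F   T   F   T   F   T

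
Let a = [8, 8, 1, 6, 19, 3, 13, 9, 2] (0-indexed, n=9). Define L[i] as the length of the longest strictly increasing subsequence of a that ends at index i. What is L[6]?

   i    0    1    2    3    4    5    6    7    8
a[i]    8    8    1    6   19    3   13    9    2
L[i]    1    1    1    2    3    2    3    3    2

3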